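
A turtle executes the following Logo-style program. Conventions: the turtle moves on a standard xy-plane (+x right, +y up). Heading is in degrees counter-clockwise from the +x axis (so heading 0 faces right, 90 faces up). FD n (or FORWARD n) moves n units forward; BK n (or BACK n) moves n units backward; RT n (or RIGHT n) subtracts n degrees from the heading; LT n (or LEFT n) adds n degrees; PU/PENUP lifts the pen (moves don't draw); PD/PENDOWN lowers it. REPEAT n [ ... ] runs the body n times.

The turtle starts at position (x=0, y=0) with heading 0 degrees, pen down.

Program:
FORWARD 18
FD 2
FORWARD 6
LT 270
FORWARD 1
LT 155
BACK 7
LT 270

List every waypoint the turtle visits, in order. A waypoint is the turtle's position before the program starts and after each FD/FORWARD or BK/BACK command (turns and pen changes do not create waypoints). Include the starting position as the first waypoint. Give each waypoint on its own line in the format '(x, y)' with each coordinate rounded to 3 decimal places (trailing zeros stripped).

Answer: (0, 0)
(18, 0)
(20, 0)
(26, 0)
(26, -1)
(23.042, -7.344)

Derivation:
Executing turtle program step by step:
Start: pos=(0,0), heading=0, pen down
FD 18: (0,0) -> (18,0) [heading=0, draw]
FD 2: (18,0) -> (20,0) [heading=0, draw]
FD 6: (20,0) -> (26,0) [heading=0, draw]
LT 270: heading 0 -> 270
FD 1: (26,0) -> (26,-1) [heading=270, draw]
LT 155: heading 270 -> 65
BK 7: (26,-1) -> (23.042,-7.344) [heading=65, draw]
LT 270: heading 65 -> 335
Final: pos=(23.042,-7.344), heading=335, 5 segment(s) drawn
Waypoints (6 total):
(0, 0)
(18, 0)
(20, 0)
(26, 0)
(26, -1)
(23.042, -7.344)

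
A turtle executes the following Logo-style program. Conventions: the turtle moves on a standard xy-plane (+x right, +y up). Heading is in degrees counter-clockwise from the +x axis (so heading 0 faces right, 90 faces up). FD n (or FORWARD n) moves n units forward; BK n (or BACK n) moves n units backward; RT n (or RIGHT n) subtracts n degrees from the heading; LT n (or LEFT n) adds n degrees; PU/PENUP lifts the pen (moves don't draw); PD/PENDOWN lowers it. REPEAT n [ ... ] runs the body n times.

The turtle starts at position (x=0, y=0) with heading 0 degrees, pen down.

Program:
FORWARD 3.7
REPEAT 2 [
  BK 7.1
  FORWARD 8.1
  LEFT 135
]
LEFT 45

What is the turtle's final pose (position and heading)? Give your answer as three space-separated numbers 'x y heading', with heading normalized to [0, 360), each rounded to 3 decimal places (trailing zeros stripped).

Executing turtle program step by step:
Start: pos=(0,0), heading=0, pen down
FD 3.7: (0,0) -> (3.7,0) [heading=0, draw]
REPEAT 2 [
  -- iteration 1/2 --
  BK 7.1: (3.7,0) -> (-3.4,0) [heading=0, draw]
  FD 8.1: (-3.4,0) -> (4.7,0) [heading=0, draw]
  LT 135: heading 0 -> 135
  -- iteration 2/2 --
  BK 7.1: (4.7,0) -> (9.72,-5.02) [heading=135, draw]
  FD 8.1: (9.72,-5.02) -> (3.993,0.707) [heading=135, draw]
  LT 135: heading 135 -> 270
]
LT 45: heading 270 -> 315
Final: pos=(3.993,0.707), heading=315, 5 segment(s) drawn

Answer: 3.993 0.707 315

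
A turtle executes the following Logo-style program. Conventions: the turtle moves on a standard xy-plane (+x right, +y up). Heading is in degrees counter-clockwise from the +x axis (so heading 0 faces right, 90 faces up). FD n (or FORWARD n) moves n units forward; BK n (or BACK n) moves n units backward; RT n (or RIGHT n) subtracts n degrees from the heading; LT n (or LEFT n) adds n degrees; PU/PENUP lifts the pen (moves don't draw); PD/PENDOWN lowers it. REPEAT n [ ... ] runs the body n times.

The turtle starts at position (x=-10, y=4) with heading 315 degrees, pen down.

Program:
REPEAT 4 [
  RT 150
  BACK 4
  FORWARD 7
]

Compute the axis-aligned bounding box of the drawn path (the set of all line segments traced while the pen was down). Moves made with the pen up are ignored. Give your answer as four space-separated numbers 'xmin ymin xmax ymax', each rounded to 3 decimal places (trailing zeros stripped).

Executing turtle program step by step:
Start: pos=(-10,4), heading=315, pen down
REPEAT 4 [
  -- iteration 1/4 --
  RT 150: heading 315 -> 165
  BK 4: (-10,4) -> (-6.136,2.965) [heading=165, draw]
  FD 7: (-6.136,2.965) -> (-12.898,4.776) [heading=165, draw]
  -- iteration 2/4 --
  RT 150: heading 165 -> 15
  BK 4: (-12.898,4.776) -> (-16.761,3.741) [heading=15, draw]
  FD 7: (-16.761,3.741) -> (-10,5.553) [heading=15, draw]
  -- iteration 3/4 --
  RT 150: heading 15 -> 225
  BK 4: (-10,5.553) -> (-7.172,8.381) [heading=225, draw]
  FD 7: (-7.172,8.381) -> (-12.121,3.432) [heading=225, draw]
  -- iteration 4/4 --
  RT 150: heading 225 -> 75
  BK 4: (-12.121,3.432) -> (-13.157,-0.432) [heading=75, draw]
  FD 7: (-13.157,-0.432) -> (-11.345,6.329) [heading=75, draw]
]
Final: pos=(-11.345,6.329), heading=75, 8 segment(s) drawn

Segment endpoints: x in {-16.761, -13.157, -12.898, -12.121, -11.345, -10, -10, -7.172, -6.136}, y in {-0.432, 2.965, 3.432, 3.741, 4, 4.776, 5.553, 6.329, 8.381}
xmin=-16.761, ymin=-0.432, xmax=-6.136, ymax=8.381

Answer: -16.761 -0.432 -6.136 8.381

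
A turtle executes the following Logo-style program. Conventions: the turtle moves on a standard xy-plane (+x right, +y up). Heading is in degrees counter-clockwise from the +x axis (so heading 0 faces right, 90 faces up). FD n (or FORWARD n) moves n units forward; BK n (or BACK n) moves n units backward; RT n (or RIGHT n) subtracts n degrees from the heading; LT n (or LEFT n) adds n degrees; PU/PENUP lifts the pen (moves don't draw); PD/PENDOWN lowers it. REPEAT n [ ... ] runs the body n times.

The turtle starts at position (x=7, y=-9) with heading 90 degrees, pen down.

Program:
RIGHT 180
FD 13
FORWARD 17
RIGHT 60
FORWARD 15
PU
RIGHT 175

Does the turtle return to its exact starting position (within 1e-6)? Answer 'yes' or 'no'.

Answer: no

Derivation:
Executing turtle program step by step:
Start: pos=(7,-9), heading=90, pen down
RT 180: heading 90 -> 270
FD 13: (7,-9) -> (7,-22) [heading=270, draw]
FD 17: (7,-22) -> (7,-39) [heading=270, draw]
RT 60: heading 270 -> 210
FD 15: (7,-39) -> (-5.99,-46.5) [heading=210, draw]
PU: pen up
RT 175: heading 210 -> 35
Final: pos=(-5.99,-46.5), heading=35, 3 segment(s) drawn

Start position: (7, -9)
Final position: (-5.99, -46.5)
Distance = 39.686; >= 1e-6 -> NOT closed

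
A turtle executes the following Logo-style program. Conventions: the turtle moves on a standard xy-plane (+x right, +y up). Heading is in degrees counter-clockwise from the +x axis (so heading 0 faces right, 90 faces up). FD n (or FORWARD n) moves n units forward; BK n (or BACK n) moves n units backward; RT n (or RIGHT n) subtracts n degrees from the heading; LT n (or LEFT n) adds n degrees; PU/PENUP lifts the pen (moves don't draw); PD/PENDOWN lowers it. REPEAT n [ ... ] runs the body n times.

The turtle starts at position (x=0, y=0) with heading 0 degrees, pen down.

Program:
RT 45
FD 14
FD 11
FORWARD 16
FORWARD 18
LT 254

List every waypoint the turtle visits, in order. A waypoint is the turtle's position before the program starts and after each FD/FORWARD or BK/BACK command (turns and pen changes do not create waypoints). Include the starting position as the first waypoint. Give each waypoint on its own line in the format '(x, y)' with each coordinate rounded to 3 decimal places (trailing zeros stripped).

Executing turtle program step by step:
Start: pos=(0,0), heading=0, pen down
RT 45: heading 0 -> 315
FD 14: (0,0) -> (9.899,-9.899) [heading=315, draw]
FD 11: (9.899,-9.899) -> (17.678,-17.678) [heading=315, draw]
FD 16: (17.678,-17.678) -> (28.991,-28.991) [heading=315, draw]
FD 18: (28.991,-28.991) -> (41.719,-41.719) [heading=315, draw]
LT 254: heading 315 -> 209
Final: pos=(41.719,-41.719), heading=209, 4 segment(s) drawn
Waypoints (5 total):
(0, 0)
(9.899, -9.899)
(17.678, -17.678)
(28.991, -28.991)
(41.719, -41.719)

Answer: (0, 0)
(9.899, -9.899)
(17.678, -17.678)
(28.991, -28.991)
(41.719, -41.719)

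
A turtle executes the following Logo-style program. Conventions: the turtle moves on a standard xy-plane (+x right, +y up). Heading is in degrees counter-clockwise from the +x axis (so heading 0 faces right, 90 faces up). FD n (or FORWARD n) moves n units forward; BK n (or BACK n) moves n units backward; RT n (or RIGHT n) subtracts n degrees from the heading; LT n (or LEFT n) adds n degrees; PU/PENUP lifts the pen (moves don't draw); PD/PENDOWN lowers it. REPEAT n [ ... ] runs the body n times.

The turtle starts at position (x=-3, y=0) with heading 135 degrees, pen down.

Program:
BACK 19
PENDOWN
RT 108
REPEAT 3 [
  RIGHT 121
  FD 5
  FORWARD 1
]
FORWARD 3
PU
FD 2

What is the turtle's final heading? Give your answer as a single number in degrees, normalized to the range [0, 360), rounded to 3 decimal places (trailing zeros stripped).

Executing turtle program step by step:
Start: pos=(-3,0), heading=135, pen down
BK 19: (-3,0) -> (10.435,-13.435) [heading=135, draw]
PD: pen down
RT 108: heading 135 -> 27
REPEAT 3 [
  -- iteration 1/3 --
  RT 121: heading 27 -> 266
  FD 5: (10.435,-13.435) -> (10.086,-18.423) [heading=266, draw]
  FD 1: (10.086,-18.423) -> (10.016,-19.42) [heading=266, draw]
  -- iteration 2/3 --
  RT 121: heading 266 -> 145
  FD 5: (10.016,-19.42) -> (5.921,-16.553) [heading=145, draw]
  FD 1: (5.921,-16.553) -> (5.102,-15.979) [heading=145, draw]
  -- iteration 3/3 --
  RT 121: heading 145 -> 24
  FD 5: (5.102,-15.979) -> (9.669,-13.945) [heading=24, draw]
  FD 1: (9.669,-13.945) -> (10.583,-13.539) [heading=24, draw]
]
FD 3: (10.583,-13.539) -> (13.323,-12.318) [heading=24, draw]
PU: pen up
FD 2: (13.323,-12.318) -> (15.151,-11.505) [heading=24, move]
Final: pos=(15.151,-11.505), heading=24, 8 segment(s) drawn

Answer: 24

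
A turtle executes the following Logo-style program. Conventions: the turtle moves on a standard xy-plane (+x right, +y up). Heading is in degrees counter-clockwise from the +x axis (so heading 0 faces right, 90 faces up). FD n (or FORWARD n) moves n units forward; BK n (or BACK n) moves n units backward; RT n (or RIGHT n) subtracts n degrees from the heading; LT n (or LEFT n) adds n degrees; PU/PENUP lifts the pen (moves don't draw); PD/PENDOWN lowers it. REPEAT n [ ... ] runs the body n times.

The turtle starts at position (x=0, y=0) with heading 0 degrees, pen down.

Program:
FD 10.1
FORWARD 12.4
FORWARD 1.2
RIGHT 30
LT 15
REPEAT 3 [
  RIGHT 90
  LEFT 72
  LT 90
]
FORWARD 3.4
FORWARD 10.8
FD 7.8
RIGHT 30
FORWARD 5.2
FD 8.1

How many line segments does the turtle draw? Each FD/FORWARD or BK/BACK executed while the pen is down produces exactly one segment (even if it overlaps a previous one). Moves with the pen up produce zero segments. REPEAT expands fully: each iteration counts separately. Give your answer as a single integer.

Executing turtle program step by step:
Start: pos=(0,0), heading=0, pen down
FD 10.1: (0,0) -> (10.1,0) [heading=0, draw]
FD 12.4: (10.1,0) -> (22.5,0) [heading=0, draw]
FD 1.2: (22.5,0) -> (23.7,0) [heading=0, draw]
RT 30: heading 0 -> 330
LT 15: heading 330 -> 345
REPEAT 3 [
  -- iteration 1/3 --
  RT 90: heading 345 -> 255
  LT 72: heading 255 -> 327
  LT 90: heading 327 -> 57
  -- iteration 2/3 --
  RT 90: heading 57 -> 327
  LT 72: heading 327 -> 39
  LT 90: heading 39 -> 129
  -- iteration 3/3 --
  RT 90: heading 129 -> 39
  LT 72: heading 39 -> 111
  LT 90: heading 111 -> 201
]
FD 3.4: (23.7,0) -> (20.526,-1.218) [heading=201, draw]
FD 10.8: (20.526,-1.218) -> (10.443,-5.089) [heading=201, draw]
FD 7.8: (10.443,-5.089) -> (3.161,-7.884) [heading=201, draw]
RT 30: heading 201 -> 171
FD 5.2: (3.161,-7.884) -> (-1.975,-7.071) [heading=171, draw]
FD 8.1: (-1.975,-7.071) -> (-9.975,-5.804) [heading=171, draw]
Final: pos=(-9.975,-5.804), heading=171, 8 segment(s) drawn
Segments drawn: 8

Answer: 8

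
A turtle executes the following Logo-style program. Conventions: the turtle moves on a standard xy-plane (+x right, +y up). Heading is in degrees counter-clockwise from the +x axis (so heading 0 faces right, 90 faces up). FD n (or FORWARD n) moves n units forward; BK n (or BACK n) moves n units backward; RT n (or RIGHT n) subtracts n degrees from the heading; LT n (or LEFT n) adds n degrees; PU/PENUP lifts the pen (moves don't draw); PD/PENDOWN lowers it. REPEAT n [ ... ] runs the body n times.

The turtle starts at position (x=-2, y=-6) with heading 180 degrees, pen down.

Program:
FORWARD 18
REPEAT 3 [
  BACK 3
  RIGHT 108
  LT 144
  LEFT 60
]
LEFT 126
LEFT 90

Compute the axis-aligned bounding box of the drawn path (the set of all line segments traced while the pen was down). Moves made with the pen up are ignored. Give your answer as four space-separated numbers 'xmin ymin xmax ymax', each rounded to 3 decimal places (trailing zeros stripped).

Answer: -20.248 -6 -2 -3.016

Derivation:
Executing turtle program step by step:
Start: pos=(-2,-6), heading=180, pen down
FD 18: (-2,-6) -> (-20,-6) [heading=180, draw]
REPEAT 3 [
  -- iteration 1/3 --
  BK 3: (-20,-6) -> (-17,-6) [heading=180, draw]
  RT 108: heading 180 -> 72
  LT 144: heading 72 -> 216
  LT 60: heading 216 -> 276
  -- iteration 2/3 --
  BK 3: (-17,-6) -> (-17.314,-3.016) [heading=276, draw]
  RT 108: heading 276 -> 168
  LT 144: heading 168 -> 312
  LT 60: heading 312 -> 12
  -- iteration 3/3 --
  BK 3: (-17.314,-3.016) -> (-20.248,-3.64) [heading=12, draw]
  RT 108: heading 12 -> 264
  LT 144: heading 264 -> 48
  LT 60: heading 48 -> 108
]
LT 126: heading 108 -> 234
LT 90: heading 234 -> 324
Final: pos=(-20.248,-3.64), heading=324, 4 segment(s) drawn

Segment endpoints: x in {-20.248, -20, -17.314, -17, -2}, y in {-6, -6, -3.64, -3.016}
xmin=-20.248, ymin=-6, xmax=-2, ymax=-3.016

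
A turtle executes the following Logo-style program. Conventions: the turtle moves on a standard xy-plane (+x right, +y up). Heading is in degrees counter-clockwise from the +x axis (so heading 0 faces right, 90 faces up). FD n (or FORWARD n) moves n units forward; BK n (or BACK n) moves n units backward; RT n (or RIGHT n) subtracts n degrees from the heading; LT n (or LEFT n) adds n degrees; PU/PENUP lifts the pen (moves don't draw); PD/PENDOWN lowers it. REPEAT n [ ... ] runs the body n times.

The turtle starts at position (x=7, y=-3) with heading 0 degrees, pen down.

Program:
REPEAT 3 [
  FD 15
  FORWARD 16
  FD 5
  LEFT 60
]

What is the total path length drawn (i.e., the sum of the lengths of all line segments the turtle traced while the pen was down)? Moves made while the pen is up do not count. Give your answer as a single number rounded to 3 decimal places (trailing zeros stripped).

Executing turtle program step by step:
Start: pos=(7,-3), heading=0, pen down
REPEAT 3 [
  -- iteration 1/3 --
  FD 15: (7,-3) -> (22,-3) [heading=0, draw]
  FD 16: (22,-3) -> (38,-3) [heading=0, draw]
  FD 5: (38,-3) -> (43,-3) [heading=0, draw]
  LT 60: heading 0 -> 60
  -- iteration 2/3 --
  FD 15: (43,-3) -> (50.5,9.99) [heading=60, draw]
  FD 16: (50.5,9.99) -> (58.5,23.847) [heading=60, draw]
  FD 5: (58.5,23.847) -> (61,28.177) [heading=60, draw]
  LT 60: heading 60 -> 120
  -- iteration 3/3 --
  FD 15: (61,28.177) -> (53.5,41.167) [heading=120, draw]
  FD 16: (53.5,41.167) -> (45.5,55.024) [heading=120, draw]
  FD 5: (45.5,55.024) -> (43,59.354) [heading=120, draw]
  LT 60: heading 120 -> 180
]
Final: pos=(43,59.354), heading=180, 9 segment(s) drawn

Segment lengths:
  seg 1: (7,-3) -> (22,-3), length = 15
  seg 2: (22,-3) -> (38,-3), length = 16
  seg 3: (38,-3) -> (43,-3), length = 5
  seg 4: (43,-3) -> (50.5,9.99), length = 15
  seg 5: (50.5,9.99) -> (58.5,23.847), length = 16
  seg 6: (58.5,23.847) -> (61,28.177), length = 5
  seg 7: (61,28.177) -> (53.5,41.167), length = 15
  seg 8: (53.5,41.167) -> (45.5,55.024), length = 16
  seg 9: (45.5,55.024) -> (43,59.354), length = 5
Total = 108

Answer: 108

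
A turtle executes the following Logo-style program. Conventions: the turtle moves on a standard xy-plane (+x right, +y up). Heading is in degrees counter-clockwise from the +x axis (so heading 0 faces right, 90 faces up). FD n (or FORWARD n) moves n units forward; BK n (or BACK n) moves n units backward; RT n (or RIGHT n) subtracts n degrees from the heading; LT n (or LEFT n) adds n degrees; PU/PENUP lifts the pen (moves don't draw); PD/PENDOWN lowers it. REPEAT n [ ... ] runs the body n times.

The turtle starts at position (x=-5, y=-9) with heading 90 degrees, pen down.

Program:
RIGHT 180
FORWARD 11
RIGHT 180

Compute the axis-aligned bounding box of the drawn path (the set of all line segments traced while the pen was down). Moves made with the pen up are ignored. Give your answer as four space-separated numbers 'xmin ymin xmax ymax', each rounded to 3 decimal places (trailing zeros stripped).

Executing turtle program step by step:
Start: pos=(-5,-9), heading=90, pen down
RT 180: heading 90 -> 270
FD 11: (-5,-9) -> (-5,-20) [heading=270, draw]
RT 180: heading 270 -> 90
Final: pos=(-5,-20), heading=90, 1 segment(s) drawn

Segment endpoints: x in {-5, -5}, y in {-20, -9}
xmin=-5, ymin=-20, xmax=-5, ymax=-9

Answer: -5 -20 -5 -9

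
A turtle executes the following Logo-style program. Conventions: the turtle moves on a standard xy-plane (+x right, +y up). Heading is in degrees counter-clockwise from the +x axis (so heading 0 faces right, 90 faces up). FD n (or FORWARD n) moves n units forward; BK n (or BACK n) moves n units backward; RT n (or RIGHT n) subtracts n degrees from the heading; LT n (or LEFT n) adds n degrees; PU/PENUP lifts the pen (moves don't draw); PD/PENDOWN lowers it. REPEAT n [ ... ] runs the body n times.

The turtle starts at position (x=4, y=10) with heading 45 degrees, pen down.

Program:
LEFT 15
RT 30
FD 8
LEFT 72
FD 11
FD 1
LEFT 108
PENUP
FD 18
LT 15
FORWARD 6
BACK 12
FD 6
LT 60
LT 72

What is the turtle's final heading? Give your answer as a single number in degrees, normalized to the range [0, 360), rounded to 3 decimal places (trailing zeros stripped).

Executing turtle program step by step:
Start: pos=(4,10), heading=45, pen down
LT 15: heading 45 -> 60
RT 30: heading 60 -> 30
FD 8: (4,10) -> (10.928,14) [heading=30, draw]
LT 72: heading 30 -> 102
FD 11: (10.928,14) -> (8.641,24.76) [heading=102, draw]
FD 1: (8.641,24.76) -> (8.433,25.738) [heading=102, draw]
LT 108: heading 102 -> 210
PU: pen up
FD 18: (8.433,25.738) -> (-7.155,16.738) [heading=210, move]
LT 15: heading 210 -> 225
FD 6: (-7.155,16.738) -> (-11.398,12.495) [heading=225, move]
BK 12: (-11.398,12.495) -> (-2.913,20.98) [heading=225, move]
FD 6: (-2.913,20.98) -> (-7.155,16.738) [heading=225, move]
LT 60: heading 225 -> 285
LT 72: heading 285 -> 357
Final: pos=(-7.155,16.738), heading=357, 3 segment(s) drawn

Answer: 357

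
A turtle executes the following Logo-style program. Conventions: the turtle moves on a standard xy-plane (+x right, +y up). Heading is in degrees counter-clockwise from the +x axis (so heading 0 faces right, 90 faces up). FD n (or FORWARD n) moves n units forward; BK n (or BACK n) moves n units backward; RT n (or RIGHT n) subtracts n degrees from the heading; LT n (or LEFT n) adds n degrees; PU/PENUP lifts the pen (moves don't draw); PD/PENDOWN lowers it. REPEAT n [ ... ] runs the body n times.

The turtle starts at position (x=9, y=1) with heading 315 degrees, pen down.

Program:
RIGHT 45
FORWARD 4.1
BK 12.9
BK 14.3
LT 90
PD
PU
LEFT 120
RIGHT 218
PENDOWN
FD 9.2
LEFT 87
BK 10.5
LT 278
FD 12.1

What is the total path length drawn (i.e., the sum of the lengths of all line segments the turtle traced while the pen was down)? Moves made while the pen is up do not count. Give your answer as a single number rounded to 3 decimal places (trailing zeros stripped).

Executing turtle program step by step:
Start: pos=(9,1), heading=315, pen down
RT 45: heading 315 -> 270
FD 4.1: (9,1) -> (9,-3.1) [heading=270, draw]
BK 12.9: (9,-3.1) -> (9,9.8) [heading=270, draw]
BK 14.3: (9,9.8) -> (9,24.1) [heading=270, draw]
LT 90: heading 270 -> 0
PD: pen down
PU: pen up
LT 120: heading 0 -> 120
RT 218: heading 120 -> 262
PD: pen down
FD 9.2: (9,24.1) -> (7.72,14.99) [heading=262, draw]
LT 87: heading 262 -> 349
BK 10.5: (7.72,14.99) -> (-2.587,16.993) [heading=349, draw]
LT 278: heading 349 -> 267
FD 12.1: (-2.587,16.993) -> (-3.221,4.91) [heading=267, draw]
Final: pos=(-3.221,4.91), heading=267, 6 segment(s) drawn

Segment lengths:
  seg 1: (9,1) -> (9,-3.1), length = 4.1
  seg 2: (9,-3.1) -> (9,9.8), length = 12.9
  seg 3: (9,9.8) -> (9,24.1), length = 14.3
  seg 4: (9,24.1) -> (7.72,14.99), length = 9.2
  seg 5: (7.72,14.99) -> (-2.587,16.993), length = 10.5
  seg 6: (-2.587,16.993) -> (-3.221,4.91), length = 12.1
Total = 63.1

Answer: 63.1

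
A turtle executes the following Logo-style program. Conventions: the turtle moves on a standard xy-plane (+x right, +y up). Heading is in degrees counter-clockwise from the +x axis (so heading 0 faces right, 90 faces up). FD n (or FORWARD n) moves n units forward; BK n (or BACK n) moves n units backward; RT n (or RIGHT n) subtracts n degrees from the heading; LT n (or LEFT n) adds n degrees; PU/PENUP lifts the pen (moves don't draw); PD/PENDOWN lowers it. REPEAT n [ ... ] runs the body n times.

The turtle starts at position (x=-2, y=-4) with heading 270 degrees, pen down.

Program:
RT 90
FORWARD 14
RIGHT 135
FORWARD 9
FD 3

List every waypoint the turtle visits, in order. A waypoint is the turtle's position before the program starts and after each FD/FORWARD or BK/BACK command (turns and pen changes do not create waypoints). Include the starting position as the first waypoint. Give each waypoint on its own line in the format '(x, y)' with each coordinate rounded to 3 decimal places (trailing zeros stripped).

Answer: (-2, -4)
(-16, -4)
(-9.636, 2.364)
(-7.515, 4.485)

Derivation:
Executing turtle program step by step:
Start: pos=(-2,-4), heading=270, pen down
RT 90: heading 270 -> 180
FD 14: (-2,-4) -> (-16,-4) [heading=180, draw]
RT 135: heading 180 -> 45
FD 9: (-16,-4) -> (-9.636,2.364) [heading=45, draw]
FD 3: (-9.636,2.364) -> (-7.515,4.485) [heading=45, draw]
Final: pos=(-7.515,4.485), heading=45, 3 segment(s) drawn
Waypoints (4 total):
(-2, -4)
(-16, -4)
(-9.636, 2.364)
(-7.515, 4.485)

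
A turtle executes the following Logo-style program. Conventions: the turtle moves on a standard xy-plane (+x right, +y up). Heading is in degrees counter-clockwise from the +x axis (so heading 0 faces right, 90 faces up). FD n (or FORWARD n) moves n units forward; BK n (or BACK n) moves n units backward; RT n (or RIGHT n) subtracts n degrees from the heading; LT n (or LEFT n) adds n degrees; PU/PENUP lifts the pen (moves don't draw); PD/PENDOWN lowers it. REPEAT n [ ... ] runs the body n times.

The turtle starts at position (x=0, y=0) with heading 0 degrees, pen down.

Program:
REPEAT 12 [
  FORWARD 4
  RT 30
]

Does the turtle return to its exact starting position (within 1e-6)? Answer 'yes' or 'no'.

Executing turtle program step by step:
Start: pos=(0,0), heading=0, pen down
REPEAT 12 [
  -- iteration 1/12 --
  FD 4: (0,0) -> (4,0) [heading=0, draw]
  RT 30: heading 0 -> 330
  -- iteration 2/12 --
  FD 4: (4,0) -> (7.464,-2) [heading=330, draw]
  RT 30: heading 330 -> 300
  -- iteration 3/12 --
  FD 4: (7.464,-2) -> (9.464,-5.464) [heading=300, draw]
  RT 30: heading 300 -> 270
  -- iteration 4/12 --
  FD 4: (9.464,-5.464) -> (9.464,-9.464) [heading=270, draw]
  RT 30: heading 270 -> 240
  -- iteration 5/12 --
  FD 4: (9.464,-9.464) -> (7.464,-12.928) [heading=240, draw]
  RT 30: heading 240 -> 210
  -- iteration 6/12 --
  FD 4: (7.464,-12.928) -> (4,-14.928) [heading=210, draw]
  RT 30: heading 210 -> 180
  -- iteration 7/12 --
  FD 4: (4,-14.928) -> (0,-14.928) [heading=180, draw]
  RT 30: heading 180 -> 150
  -- iteration 8/12 --
  FD 4: (0,-14.928) -> (-3.464,-12.928) [heading=150, draw]
  RT 30: heading 150 -> 120
  -- iteration 9/12 --
  FD 4: (-3.464,-12.928) -> (-5.464,-9.464) [heading=120, draw]
  RT 30: heading 120 -> 90
  -- iteration 10/12 --
  FD 4: (-5.464,-9.464) -> (-5.464,-5.464) [heading=90, draw]
  RT 30: heading 90 -> 60
  -- iteration 11/12 --
  FD 4: (-5.464,-5.464) -> (-3.464,-2) [heading=60, draw]
  RT 30: heading 60 -> 30
  -- iteration 12/12 --
  FD 4: (-3.464,-2) -> (0,0) [heading=30, draw]
  RT 30: heading 30 -> 0
]
Final: pos=(0,0), heading=0, 12 segment(s) drawn

Start position: (0, 0)
Final position: (0, 0)
Distance = 0; < 1e-6 -> CLOSED

Answer: yes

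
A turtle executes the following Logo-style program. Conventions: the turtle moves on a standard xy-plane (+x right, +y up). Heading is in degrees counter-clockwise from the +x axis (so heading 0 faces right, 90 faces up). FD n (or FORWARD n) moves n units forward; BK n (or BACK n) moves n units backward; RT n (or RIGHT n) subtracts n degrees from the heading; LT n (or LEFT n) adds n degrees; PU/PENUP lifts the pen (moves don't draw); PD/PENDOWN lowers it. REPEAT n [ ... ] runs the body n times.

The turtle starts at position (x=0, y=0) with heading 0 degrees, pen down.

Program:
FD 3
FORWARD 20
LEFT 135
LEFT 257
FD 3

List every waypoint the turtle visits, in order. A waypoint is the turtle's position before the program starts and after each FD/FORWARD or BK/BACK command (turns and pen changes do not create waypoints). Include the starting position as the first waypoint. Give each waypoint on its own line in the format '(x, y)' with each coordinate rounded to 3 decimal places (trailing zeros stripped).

Answer: (0, 0)
(3, 0)
(23, 0)
(25.544, 1.59)

Derivation:
Executing turtle program step by step:
Start: pos=(0,0), heading=0, pen down
FD 3: (0,0) -> (3,0) [heading=0, draw]
FD 20: (3,0) -> (23,0) [heading=0, draw]
LT 135: heading 0 -> 135
LT 257: heading 135 -> 32
FD 3: (23,0) -> (25.544,1.59) [heading=32, draw]
Final: pos=(25.544,1.59), heading=32, 3 segment(s) drawn
Waypoints (4 total):
(0, 0)
(3, 0)
(23, 0)
(25.544, 1.59)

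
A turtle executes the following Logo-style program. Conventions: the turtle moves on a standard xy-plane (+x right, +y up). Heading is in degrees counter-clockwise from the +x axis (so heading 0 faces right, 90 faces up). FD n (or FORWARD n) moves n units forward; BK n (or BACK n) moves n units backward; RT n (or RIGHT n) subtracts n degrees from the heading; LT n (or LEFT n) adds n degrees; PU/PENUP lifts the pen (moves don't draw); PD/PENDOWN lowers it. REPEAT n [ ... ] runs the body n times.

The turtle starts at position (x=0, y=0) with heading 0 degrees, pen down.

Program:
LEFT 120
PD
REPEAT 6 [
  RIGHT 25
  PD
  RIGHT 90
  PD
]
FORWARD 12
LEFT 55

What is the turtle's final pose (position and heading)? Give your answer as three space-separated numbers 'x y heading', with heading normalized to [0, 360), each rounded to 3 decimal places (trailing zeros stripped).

Executing turtle program step by step:
Start: pos=(0,0), heading=0, pen down
LT 120: heading 0 -> 120
PD: pen down
REPEAT 6 [
  -- iteration 1/6 --
  RT 25: heading 120 -> 95
  PD: pen down
  RT 90: heading 95 -> 5
  PD: pen down
  -- iteration 2/6 --
  RT 25: heading 5 -> 340
  PD: pen down
  RT 90: heading 340 -> 250
  PD: pen down
  -- iteration 3/6 --
  RT 25: heading 250 -> 225
  PD: pen down
  RT 90: heading 225 -> 135
  PD: pen down
  -- iteration 4/6 --
  RT 25: heading 135 -> 110
  PD: pen down
  RT 90: heading 110 -> 20
  PD: pen down
  -- iteration 5/6 --
  RT 25: heading 20 -> 355
  PD: pen down
  RT 90: heading 355 -> 265
  PD: pen down
  -- iteration 6/6 --
  RT 25: heading 265 -> 240
  PD: pen down
  RT 90: heading 240 -> 150
  PD: pen down
]
FD 12: (0,0) -> (-10.392,6) [heading=150, draw]
LT 55: heading 150 -> 205
Final: pos=(-10.392,6), heading=205, 1 segment(s) drawn

Answer: -10.392 6 205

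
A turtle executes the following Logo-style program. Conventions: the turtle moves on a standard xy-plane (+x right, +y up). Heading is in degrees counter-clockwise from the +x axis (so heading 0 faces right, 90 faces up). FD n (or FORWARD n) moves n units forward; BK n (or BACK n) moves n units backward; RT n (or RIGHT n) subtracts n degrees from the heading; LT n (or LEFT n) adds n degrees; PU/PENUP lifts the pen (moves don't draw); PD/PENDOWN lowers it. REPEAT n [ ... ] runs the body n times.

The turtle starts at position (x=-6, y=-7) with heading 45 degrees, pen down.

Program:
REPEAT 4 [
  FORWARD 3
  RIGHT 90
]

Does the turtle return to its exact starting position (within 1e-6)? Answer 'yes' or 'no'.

Executing turtle program step by step:
Start: pos=(-6,-7), heading=45, pen down
REPEAT 4 [
  -- iteration 1/4 --
  FD 3: (-6,-7) -> (-3.879,-4.879) [heading=45, draw]
  RT 90: heading 45 -> 315
  -- iteration 2/4 --
  FD 3: (-3.879,-4.879) -> (-1.757,-7) [heading=315, draw]
  RT 90: heading 315 -> 225
  -- iteration 3/4 --
  FD 3: (-1.757,-7) -> (-3.879,-9.121) [heading=225, draw]
  RT 90: heading 225 -> 135
  -- iteration 4/4 --
  FD 3: (-3.879,-9.121) -> (-6,-7) [heading=135, draw]
  RT 90: heading 135 -> 45
]
Final: pos=(-6,-7), heading=45, 4 segment(s) drawn

Start position: (-6, -7)
Final position: (-6, -7)
Distance = 0; < 1e-6 -> CLOSED

Answer: yes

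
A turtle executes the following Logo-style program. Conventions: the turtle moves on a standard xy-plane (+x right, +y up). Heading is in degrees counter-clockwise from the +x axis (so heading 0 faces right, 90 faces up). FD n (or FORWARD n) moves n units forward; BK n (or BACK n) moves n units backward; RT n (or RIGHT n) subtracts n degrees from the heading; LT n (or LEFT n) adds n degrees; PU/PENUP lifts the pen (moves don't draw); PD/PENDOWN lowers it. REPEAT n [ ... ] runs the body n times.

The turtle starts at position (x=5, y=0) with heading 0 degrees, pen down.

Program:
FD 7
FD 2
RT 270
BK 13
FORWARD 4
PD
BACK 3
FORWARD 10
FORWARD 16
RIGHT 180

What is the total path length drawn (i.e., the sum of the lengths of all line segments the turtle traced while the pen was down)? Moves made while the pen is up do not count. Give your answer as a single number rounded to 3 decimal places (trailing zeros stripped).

Answer: 55

Derivation:
Executing turtle program step by step:
Start: pos=(5,0), heading=0, pen down
FD 7: (5,0) -> (12,0) [heading=0, draw]
FD 2: (12,0) -> (14,0) [heading=0, draw]
RT 270: heading 0 -> 90
BK 13: (14,0) -> (14,-13) [heading=90, draw]
FD 4: (14,-13) -> (14,-9) [heading=90, draw]
PD: pen down
BK 3: (14,-9) -> (14,-12) [heading=90, draw]
FD 10: (14,-12) -> (14,-2) [heading=90, draw]
FD 16: (14,-2) -> (14,14) [heading=90, draw]
RT 180: heading 90 -> 270
Final: pos=(14,14), heading=270, 7 segment(s) drawn

Segment lengths:
  seg 1: (5,0) -> (12,0), length = 7
  seg 2: (12,0) -> (14,0), length = 2
  seg 3: (14,0) -> (14,-13), length = 13
  seg 4: (14,-13) -> (14,-9), length = 4
  seg 5: (14,-9) -> (14,-12), length = 3
  seg 6: (14,-12) -> (14,-2), length = 10
  seg 7: (14,-2) -> (14,14), length = 16
Total = 55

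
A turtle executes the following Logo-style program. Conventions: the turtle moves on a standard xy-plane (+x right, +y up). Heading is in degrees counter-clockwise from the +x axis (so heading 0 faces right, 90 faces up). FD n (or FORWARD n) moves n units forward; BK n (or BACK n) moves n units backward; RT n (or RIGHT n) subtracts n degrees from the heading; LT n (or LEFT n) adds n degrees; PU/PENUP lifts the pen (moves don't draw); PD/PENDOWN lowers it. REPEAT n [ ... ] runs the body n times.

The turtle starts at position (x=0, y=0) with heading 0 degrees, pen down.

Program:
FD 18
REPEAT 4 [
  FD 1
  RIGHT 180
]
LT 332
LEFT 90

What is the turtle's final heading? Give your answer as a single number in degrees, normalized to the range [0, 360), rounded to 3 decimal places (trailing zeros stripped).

Executing turtle program step by step:
Start: pos=(0,0), heading=0, pen down
FD 18: (0,0) -> (18,0) [heading=0, draw]
REPEAT 4 [
  -- iteration 1/4 --
  FD 1: (18,0) -> (19,0) [heading=0, draw]
  RT 180: heading 0 -> 180
  -- iteration 2/4 --
  FD 1: (19,0) -> (18,0) [heading=180, draw]
  RT 180: heading 180 -> 0
  -- iteration 3/4 --
  FD 1: (18,0) -> (19,0) [heading=0, draw]
  RT 180: heading 0 -> 180
  -- iteration 4/4 --
  FD 1: (19,0) -> (18,0) [heading=180, draw]
  RT 180: heading 180 -> 0
]
LT 332: heading 0 -> 332
LT 90: heading 332 -> 62
Final: pos=(18,0), heading=62, 5 segment(s) drawn

Answer: 62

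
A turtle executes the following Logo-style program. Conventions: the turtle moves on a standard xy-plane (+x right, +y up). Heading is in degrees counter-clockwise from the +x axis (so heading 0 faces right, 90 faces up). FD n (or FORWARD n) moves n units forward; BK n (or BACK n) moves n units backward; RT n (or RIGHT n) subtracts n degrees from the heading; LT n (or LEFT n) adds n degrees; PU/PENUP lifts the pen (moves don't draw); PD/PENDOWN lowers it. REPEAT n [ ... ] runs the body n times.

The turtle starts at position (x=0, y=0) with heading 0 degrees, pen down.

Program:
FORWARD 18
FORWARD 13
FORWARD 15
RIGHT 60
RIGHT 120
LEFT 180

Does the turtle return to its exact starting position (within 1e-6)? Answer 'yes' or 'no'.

Executing turtle program step by step:
Start: pos=(0,0), heading=0, pen down
FD 18: (0,0) -> (18,0) [heading=0, draw]
FD 13: (18,0) -> (31,0) [heading=0, draw]
FD 15: (31,0) -> (46,0) [heading=0, draw]
RT 60: heading 0 -> 300
RT 120: heading 300 -> 180
LT 180: heading 180 -> 0
Final: pos=(46,0), heading=0, 3 segment(s) drawn

Start position: (0, 0)
Final position: (46, 0)
Distance = 46; >= 1e-6 -> NOT closed

Answer: no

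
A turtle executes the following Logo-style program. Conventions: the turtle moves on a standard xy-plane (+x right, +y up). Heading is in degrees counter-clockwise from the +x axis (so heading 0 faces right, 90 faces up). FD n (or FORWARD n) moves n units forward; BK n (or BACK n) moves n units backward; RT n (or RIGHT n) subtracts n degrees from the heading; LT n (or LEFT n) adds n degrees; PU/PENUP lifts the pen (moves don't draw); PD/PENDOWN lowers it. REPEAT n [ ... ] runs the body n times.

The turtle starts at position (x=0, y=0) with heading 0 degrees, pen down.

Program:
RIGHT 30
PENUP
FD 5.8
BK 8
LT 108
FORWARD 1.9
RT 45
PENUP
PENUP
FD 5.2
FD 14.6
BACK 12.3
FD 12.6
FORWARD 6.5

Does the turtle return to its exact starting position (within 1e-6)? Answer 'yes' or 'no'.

Executing turtle program step by step:
Start: pos=(0,0), heading=0, pen down
RT 30: heading 0 -> 330
PU: pen up
FD 5.8: (0,0) -> (5.023,-2.9) [heading=330, move]
BK 8: (5.023,-2.9) -> (-1.905,1.1) [heading=330, move]
LT 108: heading 330 -> 78
FD 1.9: (-1.905,1.1) -> (-1.51,2.958) [heading=78, move]
RT 45: heading 78 -> 33
PU: pen up
PU: pen up
FD 5.2: (-1.51,2.958) -> (2.851,5.791) [heading=33, move]
FD 14.6: (2.851,5.791) -> (15.095,13.742) [heading=33, move]
BK 12.3: (15.095,13.742) -> (4.78,7.043) [heading=33, move]
FD 12.6: (4.78,7.043) -> (15.347,13.906) [heading=33, move]
FD 6.5: (15.347,13.906) -> (20.798,17.446) [heading=33, move]
Final: pos=(20.798,17.446), heading=33, 0 segment(s) drawn

Start position: (0, 0)
Final position: (20.798, 17.446)
Distance = 27.147; >= 1e-6 -> NOT closed

Answer: no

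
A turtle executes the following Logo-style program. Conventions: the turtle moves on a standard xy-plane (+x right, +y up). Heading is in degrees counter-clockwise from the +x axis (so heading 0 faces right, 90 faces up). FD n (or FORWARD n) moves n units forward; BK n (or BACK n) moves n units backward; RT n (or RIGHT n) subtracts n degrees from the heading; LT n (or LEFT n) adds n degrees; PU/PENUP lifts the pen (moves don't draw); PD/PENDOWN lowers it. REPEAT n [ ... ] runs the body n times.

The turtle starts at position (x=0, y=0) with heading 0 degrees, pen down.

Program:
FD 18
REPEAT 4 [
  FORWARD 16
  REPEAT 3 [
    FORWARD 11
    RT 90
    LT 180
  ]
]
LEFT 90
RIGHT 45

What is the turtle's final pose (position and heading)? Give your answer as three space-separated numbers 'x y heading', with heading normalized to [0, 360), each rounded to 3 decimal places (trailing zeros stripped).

Executing turtle program step by step:
Start: pos=(0,0), heading=0, pen down
FD 18: (0,0) -> (18,0) [heading=0, draw]
REPEAT 4 [
  -- iteration 1/4 --
  FD 16: (18,0) -> (34,0) [heading=0, draw]
  REPEAT 3 [
    -- iteration 1/3 --
    FD 11: (34,0) -> (45,0) [heading=0, draw]
    RT 90: heading 0 -> 270
    LT 180: heading 270 -> 90
    -- iteration 2/3 --
    FD 11: (45,0) -> (45,11) [heading=90, draw]
    RT 90: heading 90 -> 0
    LT 180: heading 0 -> 180
    -- iteration 3/3 --
    FD 11: (45,11) -> (34,11) [heading=180, draw]
    RT 90: heading 180 -> 90
    LT 180: heading 90 -> 270
  ]
  -- iteration 2/4 --
  FD 16: (34,11) -> (34,-5) [heading=270, draw]
  REPEAT 3 [
    -- iteration 1/3 --
    FD 11: (34,-5) -> (34,-16) [heading=270, draw]
    RT 90: heading 270 -> 180
    LT 180: heading 180 -> 0
    -- iteration 2/3 --
    FD 11: (34,-16) -> (45,-16) [heading=0, draw]
    RT 90: heading 0 -> 270
    LT 180: heading 270 -> 90
    -- iteration 3/3 --
    FD 11: (45,-16) -> (45,-5) [heading=90, draw]
    RT 90: heading 90 -> 0
    LT 180: heading 0 -> 180
  ]
  -- iteration 3/4 --
  FD 16: (45,-5) -> (29,-5) [heading=180, draw]
  REPEAT 3 [
    -- iteration 1/3 --
    FD 11: (29,-5) -> (18,-5) [heading=180, draw]
    RT 90: heading 180 -> 90
    LT 180: heading 90 -> 270
    -- iteration 2/3 --
    FD 11: (18,-5) -> (18,-16) [heading=270, draw]
    RT 90: heading 270 -> 180
    LT 180: heading 180 -> 0
    -- iteration 3/3 --
    FD 11: (18,-16) -> (29,-16) [heading=0, draw]
    RT 90: heading 0 -> 270
    LT 180: heading 270 -> 90
  ]
  -- iteration 4/4 --
  FD 16: (29,-16) -> (29,0) [heading=90, draw]
  REPEAT 3 [
    -- iteration 1/3 --
    FD 11: (29,0) -> (29,11) [heading=90, draw]
    RT 90: heading 90 -> 0
    LT 180: heading 0 -> 180
    -- iteration 2/3 --
    FD 11: (29,11) -> (18,11) [heading=180, draw]
    RT 90: heading 180 -> 90
    LT 180: heading 90 -> 270
    -- iteration 3/3 --
    FD 11: (18,11) -> (18,0) [heading=270, draw]
    RT 90: heading 270 -> 180
    LT 180: heading 180 -> 0
  ]
]
LT 90: heading 0 -> 90
RT 45: heading 90 -> 45
Final: pos=(18,0), heading=45, 17 segment(s) drawn

Answer: 18 0 45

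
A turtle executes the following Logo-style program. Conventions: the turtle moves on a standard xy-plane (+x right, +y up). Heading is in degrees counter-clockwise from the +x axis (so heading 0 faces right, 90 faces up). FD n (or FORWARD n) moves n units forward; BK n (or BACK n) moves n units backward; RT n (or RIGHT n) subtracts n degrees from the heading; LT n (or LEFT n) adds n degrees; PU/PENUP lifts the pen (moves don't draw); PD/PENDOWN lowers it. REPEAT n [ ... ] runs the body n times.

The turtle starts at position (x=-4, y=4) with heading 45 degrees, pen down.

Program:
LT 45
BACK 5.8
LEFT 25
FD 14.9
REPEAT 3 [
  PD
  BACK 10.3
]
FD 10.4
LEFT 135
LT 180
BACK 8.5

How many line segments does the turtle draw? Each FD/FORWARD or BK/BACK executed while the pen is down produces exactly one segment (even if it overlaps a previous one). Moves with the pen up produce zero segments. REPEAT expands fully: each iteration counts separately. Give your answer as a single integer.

Executing turtle program step by step:
Start: pos=(-4,4), heading=45, pen down
LT 45: heading 45 -> 90
BK 5.8: (-4,4) -> (-4,-1.8) [heading=90, draw]
LT 25: heading 90 -> 115
FD 14.9: (-4,-1.8) -> (-10.297,11.704) [heading=115, draw]
REPEAT 3 [
  -- iteration 1/3 --
  PD: pen down
  BK 10.3: (-10.297,11.704) -> (-5.944,2.369) [heading=115, draw]
  -- iteration 2/3 --
  PD: pen down
  BK 10.3: (-5.944,2.369) -> (-1.591,-6.966) [heading=115, draw]
  -- iteration 3/3 --
  PD: pen down
  BK 10.3: (-1.591,-6.966) -> (2.762,-16.301) [heading=115, draw]
]
FD 10.4: (2.762,-16.301) -> (-1.633,-6.875) [heading=115, draw]
LT 135: heading 115 -> 250
LT 180: heading 250 -> 70
BK 8.5: (-1.633,-6.875) -> (-4.541,-14.863) [heading=70, draw]
Final: pos=(-4.541,-14.863), heading=70, 7 segment(s) drawn
Segments drawn: 7

Answer: 7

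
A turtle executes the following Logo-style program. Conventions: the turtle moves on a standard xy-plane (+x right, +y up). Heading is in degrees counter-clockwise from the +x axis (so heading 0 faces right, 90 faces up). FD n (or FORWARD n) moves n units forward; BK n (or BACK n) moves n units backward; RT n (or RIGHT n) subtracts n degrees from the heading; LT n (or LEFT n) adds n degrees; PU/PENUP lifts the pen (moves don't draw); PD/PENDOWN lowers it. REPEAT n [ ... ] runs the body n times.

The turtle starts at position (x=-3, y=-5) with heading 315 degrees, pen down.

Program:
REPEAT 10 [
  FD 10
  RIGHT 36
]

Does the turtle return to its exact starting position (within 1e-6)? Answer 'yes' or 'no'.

Executing turtle program step by step:
Start: pos=(-3,-5), heading=315, pen down
REPEAT 10 [
  -- iteration 1/10 --
  FD 10: (-3,-5) -> (4.071,-12.071) [heading=315, draw]
  RT 36: heading 315 -> 279
  -- iteration 2/10 --
  FD 10: (4.071,-12.071) -> (5.635,-21.948) [heading=279, draw]
  RT 36: heading 279 -> 243
  -- iteration 3/10 --
  FD 10: (5.635,-21.948) -> (1.096,-30.858) [heading=243, draw]
  RT 36: heading 243 -> 207
  -- iteration 4/10 --
  FD 10: (1.096,-30.858) -> (-7.815,-35.398) [heading=207, draw]
  RT 36: heading 207 -> 171
  -- iteration 5/10 --
  FD 10: (-7.815,-35.398) -> (-17.691,-33.834) [heading=171, draw]
  RT 36: heading 171 -> 135
  -- iteration 6/10 --
  FD 10: (-17.691,-33.834) -> (-24.763,-26.763) [heading=135, draw]
  RT 36: heading 135 -> 99
  -- iteration 7/10 --
  FD 10: (-24.763,-26.763) -> (-26.327,-16.886) [heading=99, draw]
  RT 36: heading 99 -> 63
  -- iteration 8/10 --
  FD 10: (-26.327,-16.886) -> (-21.787,-7.976) [heading=63, draw]
  RT 36: heading 63 -> 27
  -- iteration 9/10 --
  FD 10: (-21.787,-7.976) -> (-12.877,-3.436) [heading=27, draw]
  RT 36: heading 27 -> 351
  -- iteration 10/10 --
  FD 10: (-12.877,-3.436) -> (-3,-5) [heading=351, draw]
  RT 36: heading 351 -> 315
]
Final: pos=(-3,-5), heading=315, 10 segment(s) drawn

Start position: (-3, -5)
Final position: (-3, -5)
Distance = 0; < 1e-6 -> CLOSED

Answer: yes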